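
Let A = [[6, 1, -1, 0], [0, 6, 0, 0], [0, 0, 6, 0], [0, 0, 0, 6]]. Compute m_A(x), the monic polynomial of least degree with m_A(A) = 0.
m_A(x) = (x - 6)^2

The characteristic polynomial factors as (x - 6)^4. The minimal polynomial is ∏(x - λ)^{k_λ} where k_λ is the size of the largest Jordan block at λ.

For λ = 6: rank(A - 6I) = 1, and the largest Jordan block has size 2 (the smallest k with rank((A - 6I)^k) = rank((A - 6I)^(k+1))).

So m_A(x) = (x - 6)^2.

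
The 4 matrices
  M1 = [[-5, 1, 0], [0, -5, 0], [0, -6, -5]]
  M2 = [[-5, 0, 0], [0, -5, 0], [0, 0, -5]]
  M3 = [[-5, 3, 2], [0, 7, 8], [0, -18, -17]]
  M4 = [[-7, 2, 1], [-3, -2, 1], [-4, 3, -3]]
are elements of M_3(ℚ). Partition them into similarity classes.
3 classes: {M1, M3}, {M2}, {M4}

Characteristic polynomials: χ_{M1} = (x + 5)^3, χ_{M2} = (x + 5)^3, χ_{M3} = (x + 5)^3, χ_{M4} = (x + 4)^3.

{M1, M3}: invariant factors x + 5, (x + 5)^2.

{M2}: invariant factors x + 5, x + 5, x + 5.

{M4}: invariant factors (x + 4)^3.

Matrices are similar if and only if their invariant-factor lists agree; the partition into similarity classes is {M1, M3}, {M2}, {M4}.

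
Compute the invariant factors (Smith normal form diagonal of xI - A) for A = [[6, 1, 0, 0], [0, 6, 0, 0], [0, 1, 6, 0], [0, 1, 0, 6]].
The Jordan structure of A has elementary divisors (x - 6)^2, (x - 6), (x - 6). Arranging the block sizes at each eigenvalue in decreasing order and taking row products gives the invariant factors.

Invariant factors (smallest first, each dividing the next): x - 6, x - 6, (x - 6)^2.

Check: the last factor (x - 6)^2 is the minimal polynomial, and the product (x - 6)^4 is the characteristic polynomial.

x - 6, x - 6, (x - 6)^2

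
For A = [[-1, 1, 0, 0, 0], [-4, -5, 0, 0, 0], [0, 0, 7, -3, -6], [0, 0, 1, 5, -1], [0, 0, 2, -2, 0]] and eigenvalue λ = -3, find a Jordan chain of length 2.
We seek v_1 ∈ ker((A + 3I)^2) \ ker(A + 3I), then set v_{i+1} = (A + 3I) v_i.

One such chain is v_1 = [[-2, 5, 0, 0, 0]]^T, v_2 = [[1, -2, 0, 0, 0]]^T. Check: (A + 3I) v_2 = [[0, 0, 0, 0, 0]]^T = 0.

v_1 = [[-2, 5, 0, 0, 0]]^T, v_2 = [[1, -2, 0, 0, 0]]^T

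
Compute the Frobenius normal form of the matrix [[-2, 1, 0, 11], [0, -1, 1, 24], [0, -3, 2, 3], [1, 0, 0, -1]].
R = [[0, 0, 0, -36], [1, 0, 0, 12], [0, 1, 0, 11], [0, 0, 1, -2]]

The invariant factors of A (the non-unit diagonal entries of the Smith normal form of xI - A over ℚ[x]) are (x - 2)^2(x + 3)^2, each dividing the next. The characteristic polynomial is their product, (x - 2)^2(x + 3)^2.

The rational canonical form is the block-diagonal matrix of companion matrices C(f_i):
R = [[0, 0, 0, -36], [1, 0, 0, 12], [0, 1, 0, 11], [0, 0, 1, -2]].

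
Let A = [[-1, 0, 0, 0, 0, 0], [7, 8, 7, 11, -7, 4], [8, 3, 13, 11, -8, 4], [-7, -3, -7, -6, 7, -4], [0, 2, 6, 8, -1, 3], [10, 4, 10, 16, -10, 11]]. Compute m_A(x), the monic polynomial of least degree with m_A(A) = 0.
m_A(x) = (x - 5)^3(x + 1)

The characteristic polynomial factors as (x - 5)^5(x + 1). The minimal polynomial is ∏(x - λ)^{k_λ} where k_λ is the size of the largest Jordan block at λ.

For λ = -1: rank(A + I) = 5, and the largest Jordan block has size 1 (the smallest k with rank((A + I)^k) = rank((A + I)^(k+1))).
For λ = 5: rank(A - 5I) = 4, and the largest Jordan block has size 3 (the smallest k with rank((A - 5I)^k) = rank((A - 5I)^(k+1))).

So m_A(x) = (x - 5)^3(x + 1).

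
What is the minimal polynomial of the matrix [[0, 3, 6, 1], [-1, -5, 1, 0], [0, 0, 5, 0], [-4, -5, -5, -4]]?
m_A(x) = (x - 5)(x + 3)^3

The characteristic polynomial factors as (x - 5)(x + 3)^3. The minimal polynomial is ∏(x - λ)^{k_λ} where k_λ is the size of the largest Jordan block at λ.

For λ = -3: rank(A + 3I) = 3, and the largest Jordan block has size 3 (the smallest k with rank((A + 3I)^k) = rank((A + 3I)^(k+1))).
For λ = 5: rank(A - 5I) = 3, and the largest Jordan block has size 1 (the smallest k with rank((A - 5I)^k) = rank((A - 5I)^(k+1))).

So m_A(x) = (x - 5)(x + 3)^3.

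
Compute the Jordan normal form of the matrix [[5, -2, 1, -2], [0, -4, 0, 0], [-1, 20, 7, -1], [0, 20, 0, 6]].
J = [[-4, 0, 0, 0], [0, 6, 1, 0], [0, 0, 6, 1], [0, 0, 0, 6]]

The characteristic polynomial is det(xI - A) = (x - 6)^3(x + 4), so the eigenvalues are -4 (algebraic multiplicity 1), 6 (algebraic multiplicity 3).

For λ = -4: algebraic multiplicity 1 gives one 1×1 block.

For λ = 6: rank(A - 6I) = 3, rank((A - 6I)^2) = 2, rank((A - 6I)^3) = 1. The eigenspace has dimension 4 - 3 = 1, so there is 1 Jordan block; the rank sequence gives block sizes [3].

Assembling the blocks gives the Jordan form J above.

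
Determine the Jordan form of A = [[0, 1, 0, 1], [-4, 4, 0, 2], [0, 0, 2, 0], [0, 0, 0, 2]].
The characteristic polynomial is det(xI - A) = (x - 2)^4, so the eigenvalues are 2 (algebraic multiplicity 4).

For λ = 2: rank(A - 2I) = 1, rank((A - 2I)^2) = 0. The eigenspace has dimension 4 - 1 = 3, so there are 3 Jordan blocks; the rank sequence gives block sizes [2, 1, 1].

Assembling the blocks gives the Jordan form J above.

J = [[2, 1, 0, 0], [0, 2, 0, 0], [0, 0, 2, 0], [0, 0, 0, 2]]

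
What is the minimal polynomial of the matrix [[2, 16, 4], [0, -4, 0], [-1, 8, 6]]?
m_A(x) = (x - 4)^2(x + 4)

The characteristic polynomial factors as (x - 4)^2(x + 4). The minimal polynomial is ∏(x - λ)^{k_λ} where k_λ is the size of the largest Jordan block at λ.

For λ = -4: rank(A + 4I) = 2, and the largest Jordan block has size 1 (the smallest k with rank((A + 4I)^k) = rank((A + 4I)^(k+1))).
For λ = 4: rank(A - 4I) = 2, and the largest Jordan block has size 2 (the smallest k with rank((A - 4I)^k) = rank((A - 4I)^(k+1))).

So m_A(x) = (x - 4)^2(x + 4).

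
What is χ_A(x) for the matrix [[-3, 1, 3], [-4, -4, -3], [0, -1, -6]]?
xI - A = [[x + 3, -1, -3], [4, x + 4, 3], [0, 1, x + 6]].

Expanding det(xI - A) along the first row:
det(xI - A) = + (x + 3)·det([[x + 4, 3], [1, x + 6]]) - (-1)·det([[4, 3], [0, x + 6]]) + (-3)·det([[4, x + 4], [0, 1]]).

Evaluating gives χ_A(x) = x^3 + 13x^2 + 55x + 75 = (x + 3)(x + 5)^2.

χ_A(x) = (x + 3)(x + 5)^2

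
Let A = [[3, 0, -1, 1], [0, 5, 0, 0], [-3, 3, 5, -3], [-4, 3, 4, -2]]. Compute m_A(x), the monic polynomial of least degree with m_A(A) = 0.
m_A(x) = (x - 5)(x - 2)^2

The characteristic polynomial factors as (x - 5)(x - 2)^3. The minimal polynomial is ∏(x - λ)^{k_λ} where k_λ is the size of the largest Jordan block at λ.

For λ = 2: rank(A - 2I) = 2, and the largest Jordan block has size 2 (the smallest k with rank((A - 2I)^k) = rank((A - 2I)^(k+1))).
For λ = 5: rank(A - 5I) = 3, and the largest Jordan block has size 1 (the smallest k with rank((A - 5I)^k) = rank((A - 5I)^(k+1))).

So m_A(x) = (x - 5)(x - 2)^2.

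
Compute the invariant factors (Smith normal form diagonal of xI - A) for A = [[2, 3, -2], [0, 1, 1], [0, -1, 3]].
(x - 2)^3

The Jordan structure of A has elementary divisors (x - 2)^3. Arranging the block sizes at each eigenvalue in decreasing order and taking row products gives the invariant factors.

Invariant factors (smallest first, each dividing the next): (x - 2)^3.

Check: the last factor (x - 2)^3 is the minimal polynomial, and the product (x - 2)^3 is the characteristic polynomial.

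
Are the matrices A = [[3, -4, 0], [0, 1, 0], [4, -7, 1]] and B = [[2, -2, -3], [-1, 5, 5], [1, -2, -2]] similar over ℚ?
Two matrices over a field are similar if and only if they have the same invariant factors.

Both A and B have characteristic polynomial (x - 3)(x - 1)^2 and minimal polynomial (x - 3)(x - 1)^2. Computing further, both have invariant factors (x - 3)(x - 1)^2. Hence A and B are similar.

Yes.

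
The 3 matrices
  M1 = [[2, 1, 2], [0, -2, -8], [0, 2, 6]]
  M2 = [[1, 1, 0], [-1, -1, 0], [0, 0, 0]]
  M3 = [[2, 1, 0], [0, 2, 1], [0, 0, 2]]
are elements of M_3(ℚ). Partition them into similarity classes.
Characteristic polynomials: χ_{M1} = (x - 2)^3, χ_{M2} = x^3, χ_{M3} = (x - 2)^3.

{M1}: invariant factors x - 2, (x - 2)^2.

{M2}: invariant factors x, x^2.

{M3}: invariant factors (x - 2)^3.

Matrices are similar if and only if their invariant-factor lists agree; the partition into similarity classes is {M1}, {M2}, {M3}.

3 classes: {M1}, {M2}, {M3}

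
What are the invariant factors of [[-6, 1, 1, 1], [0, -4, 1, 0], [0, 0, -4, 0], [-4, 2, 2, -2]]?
x + 4, (x + 4)^3

The Jordan structure of A has elementary divisors (x + 4)^3, (x + 4). Arranging the block sizes at each eigenvalue in decreasing order and taking row products gives the invariant factors.

Invariant factors (smallest first, each dividing the next): x + 4, (x + 4)^3.

Check: the last factor (x + 4)^3 is the minimal polynomial, and the product (x + 4)^4 is the characteristic polynomial.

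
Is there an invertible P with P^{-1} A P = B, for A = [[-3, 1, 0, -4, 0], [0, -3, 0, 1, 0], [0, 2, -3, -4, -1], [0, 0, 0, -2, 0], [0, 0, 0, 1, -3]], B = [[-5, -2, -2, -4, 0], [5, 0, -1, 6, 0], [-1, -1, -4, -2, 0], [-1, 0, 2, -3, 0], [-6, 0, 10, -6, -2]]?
Yes.

Two matrices over a field are similar if and only if they have the same invariant factors.

Both A and B have characteristic polynomial (x + 2)(x + 3)^4 and minimal polynomial (x + 2)(x + 3)^2. Computing further, both have invariant factors (x + 3)^2, (x + 2)(x + 3)^2. Hence A and B are similar.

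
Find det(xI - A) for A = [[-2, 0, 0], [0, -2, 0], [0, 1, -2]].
xI - A = [[x + 2, 0, 0], [0, x + 2, 0], [0, -1, x + 2]].

Expanding det(xI - A) along the first row:
det(xI - A) = + (x + 2)·det([[x + 2, 0], [-1, x + 2]]) - (0)·det([[0, 0], [0, x + 2]]) + (0)·det([[0, x + 2], [0, -1]]).

Evaluating gives χ_A(x) = x^3 + 6x^2 + 12x + 8 = (x + 2)^3.

χ_A(x) = (x + 2)^3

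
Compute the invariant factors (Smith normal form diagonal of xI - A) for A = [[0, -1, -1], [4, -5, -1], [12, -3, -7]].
The Jordan structure of A has elementary divisors (x + 4)^2, (x + 4). Arranging the block sizes at each eigenvalue in decreasing order and taking row products gives the invariant factors.

Invariant factors (smallest first, each dividing the next): x + 4, (x + 4)^2.

Check: the last factor (x + 4)^2 is the minimal polynomial, and the product (x + 4)^3 is the characteristic polynomial.

x + 4, (x + 4)^2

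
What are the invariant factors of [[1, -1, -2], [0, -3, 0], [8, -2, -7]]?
The Jordan structure of A has elementary divisors (x + 3)^2, (x + 3). Arranging the block sizes at each eigenvalue in decreasing order and taking row products gives the invariant factors.

Invariant factors (smallest first, each dividing the next): x + 3, (x + 3)^2.

Check: the last factor (x + 3)^2 is the minimal polynomial, and the product (x + 3)^3 is the characteristic polynomial.

x + 3, (x + 3)^2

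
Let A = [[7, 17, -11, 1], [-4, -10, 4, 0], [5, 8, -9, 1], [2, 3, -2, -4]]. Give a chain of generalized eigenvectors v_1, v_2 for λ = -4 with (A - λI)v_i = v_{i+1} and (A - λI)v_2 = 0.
We seek v_1 ∈ ker((A + 4I)^2) \ ker(A + 4I), then set v_{i+1} = (A + 4I) v_i.

One such chain is v_1 = [[-1, 1, 0, 0]]^T, v_2 = [[6, -2, 3, 1]]^T. Check: (A + 4I) v_2 = [[0, 0, 0, 0]]^T = 0.

v_1 = [[-1, 1, 0, 0]]^T, v_2 = [[6, -2, 3, 1]]^T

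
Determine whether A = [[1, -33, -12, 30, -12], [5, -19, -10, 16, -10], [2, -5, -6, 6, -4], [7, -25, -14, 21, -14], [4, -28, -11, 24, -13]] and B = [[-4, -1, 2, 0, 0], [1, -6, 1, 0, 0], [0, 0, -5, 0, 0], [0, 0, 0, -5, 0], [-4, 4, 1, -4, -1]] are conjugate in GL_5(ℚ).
No.

trace(A) = -16 but trace(B) = -21. The trace is a similarity invariant, so A and B are not similar.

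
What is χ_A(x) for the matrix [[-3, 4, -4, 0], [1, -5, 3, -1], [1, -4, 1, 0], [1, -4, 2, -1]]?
χ_A(x) = (x + 1)^2(x + 3)^2

xI - A = [[x + 3, -4, 4, 0], [-1, x + 5, -3, 1], [-1, 4, x - 1, 0], [-1, 4, -2, x + 1]].

Expanding det(xI - A) along the first row:
det(xI - A) = + (x + 3)·det([[x + 5, -3, 1], [4, x - 1, 0], [4, -2, x + 1]]) - (-4)·det([[-1, -3, 1], [-1, x - 1, 0], [-1, -2, x + 1]]) + (4)·det([[-1, x + 5, 1], [-1, 4, 0], [-1, 4, x + 1]]) - (0)·det([[-1, x + 5, -3], [-1, 4, x - 1], [-1, 4, -2]]).

Evaluating gives χ_A(x) = x^4 + 8x^3 + 22x^2 + 24x + 9 = (x + 1)^2(x + 3)^2.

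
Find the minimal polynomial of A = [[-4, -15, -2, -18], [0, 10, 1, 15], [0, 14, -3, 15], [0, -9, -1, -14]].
The characteristic polynomial factors as (x - 1)(x + 4)^3. The minimal polynomial is ∏(x - λ)^{k_λ} where k_λ is the size of the largest Jordan block at λ.

For λ = -4: rank(A + 4I) = 3, and the largest Jordan block has size 3 (the smallest k with rank((A + 4I)^k) = rank((A + 4I)^(k+1))).
For λ = 1: rank(A - I) = 3, and the largest Jordan block has size 1 (the smallest k with rank((A - I)^k) = rank((A - I)^(k+1))).

So m_A(x) = (x - 1)(x + 4)^3.

m_A(x) = (x - 1)(x + 4)^3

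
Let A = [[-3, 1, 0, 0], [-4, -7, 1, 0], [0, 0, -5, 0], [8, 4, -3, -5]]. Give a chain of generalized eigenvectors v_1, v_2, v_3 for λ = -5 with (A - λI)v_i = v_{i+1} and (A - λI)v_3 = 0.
We seek v_1 ∈ ker((A + 5I)^3) \ ker((A + 5I)^2), then set v_{i+1} = (A + 5I) v_i.

One such chain is v_1 = [[0, 0, 1, 0]]^T, v_2 = [[0, 1, 0, -3]]^T, v_3 = [[1, -2, 0, 4]]^T. Check: (A + 5I) v_3 = [[0, 0, 0, 0]]^T = 0.

v_1 = [[0, 0, 1, 0]]^T, v_2 = [[0, 1, 0, -3]]^T, v_3 = [[1, -2, 0, 4]]^T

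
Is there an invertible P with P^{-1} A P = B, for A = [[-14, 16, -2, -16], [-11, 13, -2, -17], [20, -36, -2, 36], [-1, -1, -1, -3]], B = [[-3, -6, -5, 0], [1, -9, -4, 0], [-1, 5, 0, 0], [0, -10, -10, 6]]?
Two matrices over a field are similar if and only if they have the same invariant factors.

Both A and B have characteristic polynomial (x - 6)(x + 4)^3 and minimal polynomial (x - 6)(x + 4)^3. Computing further, both have invariant factors (x - 6)(x + 4)^3. Hence A and B are similar.

Yes.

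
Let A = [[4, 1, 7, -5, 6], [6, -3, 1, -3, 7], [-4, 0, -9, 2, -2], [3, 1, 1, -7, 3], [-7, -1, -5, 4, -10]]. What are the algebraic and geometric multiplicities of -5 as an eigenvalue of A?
algebraic multiplicity 5, geometric multiplicity 2

The characteristic polynomial is (x + 5)^5, so the factor x + 5 appears with exponent 5: the algebraic multiplicity is 5.

rank(A + 5I) = 3, so the eigenspace has dimension 5 - 3 = 2: the geometric multiplicity is 2.

Since 2 < 5, A is not diagonalizable.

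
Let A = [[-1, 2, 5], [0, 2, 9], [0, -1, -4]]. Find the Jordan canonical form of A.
The characteristic polynomial is det(xI - A) = (x + 1)^3, so the eigenvalues are -1 (algebraic multiplicity 3).

For λ = -1: rank(A + I) = 2, rank((A + I)^2) = 1, rank((A + I)^3) = 0. The eigenspace has dimension 3 - 2 = 1, so there is 1 Jordan block; the rank sequence gives block sizes [3].

Assembling the blocks gives the Jordan form J above.

J = [[-1, 1, 0], [0, -1, 1], [0, 0, -1]]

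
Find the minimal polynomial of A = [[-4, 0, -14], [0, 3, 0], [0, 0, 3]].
m_A(x) = (x - 3)(x + 4)

The characteristic polynomial factors as (x - 3)^2(x + 4). The minimal polynomial is ∏(x - λ)^{k_λ} where k_λ is the size of the largest Jordan block at λ.

For λ = -4: rank(A + 4I) = 2, and the largest Jordan block has size 1 (the smallest k with rank((A + 4I)^k) = rank((A + 4I)^(k+1))).
For λ = 3: rank(A - 3I) = 1, and the largest Jordan block has size 1 (the smallest k with rank((A - 3I)^k) = rank((A - 3I)^(k+1))).

So m_A(x) = (x - 3)(x + 4).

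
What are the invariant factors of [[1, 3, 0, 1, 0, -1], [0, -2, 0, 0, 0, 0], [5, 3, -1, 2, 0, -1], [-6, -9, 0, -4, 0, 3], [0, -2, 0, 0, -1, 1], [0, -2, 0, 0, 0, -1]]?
The Jordan structure of A has elementary divisors (x + 2)^2, (x + 1)^2, (x + 1)^2. Arranging the block sizes at each eigenvalue in decreasing order and taking row products gives the invariant factors.

Invariant factors (smallest first, each dividing the next): (x + 1)^2, (x + 1)^2(x + 2)^2.

Check: the last factor (x + 1)^2(x + 2)^2 is the minimal polynomial, and the product (x + 1)^4(x + 2)^2 is the characteristic polynomial.

(x + 1)^2, (x + 1)^2(x + 2)^2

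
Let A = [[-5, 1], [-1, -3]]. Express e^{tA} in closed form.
A has Jordan form J = [[-4, 1], [0, -4]] with A = PJP^{-1}, so e^{tA} = P e^{tJ} P^{-1}.

For a Jordan block J_k(λ), e^{tJ_k(λ)} = e^{λt} · (I + tN + t^2 N^2/2! + ... + t^{k-1} N^{k-1}/(k-1)!) where N is the nilpotent superdiagonal part.

Assembling the blocks and conjugating back gives the entries of e^{tA} as shown above.

e^{tA} = [[(1 - t)*e^{-4*t}, t*e^{-4*t}], [-t*e^{-4*t}, (t + 1)*e^{-4*t}]]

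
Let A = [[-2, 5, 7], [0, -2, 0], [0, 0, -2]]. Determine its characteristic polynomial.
χ_A(x) = (x + 2)^3

xI - A = [[x + 2, -5, -7], [0, x + 2, 0], [0, 0, x + 2]].

Expanding det(xI - A) along the first row:
det(xI - A) = + (x + 2)·det([[x + 2, 0], [0, x + 2]]) - (-5)·det([[0, 0], [0, x + 2]]) + (-7)·det([[0, x + 2], [0, 0]]).

Evaluating gives χ_A(x) = x^3 + 6x^2 + 12x + 8 = (x + 2)^3.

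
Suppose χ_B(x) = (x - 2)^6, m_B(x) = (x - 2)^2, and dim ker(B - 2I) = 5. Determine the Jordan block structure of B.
λ = 2: algebraic multiplicity 6 (exponent in χ_B), largest block size 2 (exponent in m_B), 5 blocks (geometric multiplicity). These force block sizes [2, 1, 1, 1, 1].

Jordan blocks: (2, 2), (2, 1), (2, 1), (2, 1), (2, 1)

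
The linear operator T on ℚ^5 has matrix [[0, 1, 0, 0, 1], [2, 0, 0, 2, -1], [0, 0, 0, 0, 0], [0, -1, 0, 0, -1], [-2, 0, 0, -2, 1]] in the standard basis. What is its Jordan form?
J = [[0, 1, 0, 0, 0], [0, 0, 0, 0, 0], [0, 0, 0, 0, 0], [0, 0, 0, 0, 0], [0, 0, 0, 0, 1]]

The characteristic polynomial is det(xI - A) = x^4(x - 1), so the eigenvalues are 0 (algebraic multiplicity 4), 1 (algebraic multiplicity 1).

For λ = 0: rank(A) = 2, rank(A^2) = 1. The eigenspace has dimension 5 - 2 = 3, so there are 3 Jordan blocks; the rank sequence gives block sizes [2, 1, 1].

For λ = 1: algebraic multiplicity 1 gives one 1×1 block.

Assembling the blocks gives the Jordan form J above.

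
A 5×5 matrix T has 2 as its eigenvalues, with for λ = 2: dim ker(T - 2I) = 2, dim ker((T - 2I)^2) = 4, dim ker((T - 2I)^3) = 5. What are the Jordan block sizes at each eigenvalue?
Jordan blocks: (2, 3), (2, 2)

λ = 2: successive nullity increments [2, 2, 1] count blocks of size ≥ k; block sizes are [3, 2].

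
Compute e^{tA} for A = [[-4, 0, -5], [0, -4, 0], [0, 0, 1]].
A has Jordan form J = [[-4, 0, 0], [0, -4, 0], [0, 0, 1]] with A = PJP^{-1}, so e^{tA} = P e^{tJ} P^{-1}.

For a Jordan block J_k(λ), e^{tJ_k(λ)} = e^{λt} · (I + tN + t^2 N^2/2! + ... + t^{k-1} N^{k-1}/(k-1)!) where N is the nilpotent superdiagonal part.

Assembling the blocks and conjugating back gives the entries of e^{tA} as shown above.

e^{tA} = [[e^{-4*t}, 0, -e^{t} + e^{-4*t}], [0, e^{-4*t}, 0], [0, 0, e^{t}]]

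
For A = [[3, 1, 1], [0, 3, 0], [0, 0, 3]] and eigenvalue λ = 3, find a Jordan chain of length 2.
We seek v_1 ∈ ker((A - 3I)^2) \ ker(A - 3I), then set v_{i+1} = (A - 3I) v_i.

One such chain is v_1 = [[-1, 1, 0]]^T, v_2 = [[1, 0, 0]]^T. Check: (A - 3I) v_2 = [[0, 0, 0]]^T = 0.

v_1 = [[-1, 1, 0]]^T, v_2 = [[1, 0, 0]]^T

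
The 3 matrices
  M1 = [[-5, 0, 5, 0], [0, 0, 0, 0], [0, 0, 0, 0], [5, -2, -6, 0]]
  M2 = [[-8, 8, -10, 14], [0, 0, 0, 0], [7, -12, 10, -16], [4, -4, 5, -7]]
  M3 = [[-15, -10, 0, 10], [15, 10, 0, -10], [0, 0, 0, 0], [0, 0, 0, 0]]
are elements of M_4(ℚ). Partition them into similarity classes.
Characteristic polynomials: χ_{M1} = x^3(x + 5), χ_{M2} = x^3(x + 5), χ_{M3} = x^3(x + 5).

{M1, M2}: invariant factors x, x^2(x + 5).

{M3}: invariant factors x, x, x(x + 5).

Matrices are similar if and only if their invariant-factor lists agree; the partition into similarity classes is {M1, M2}, {M3}.

2 classes: {M1, M2}, {M3}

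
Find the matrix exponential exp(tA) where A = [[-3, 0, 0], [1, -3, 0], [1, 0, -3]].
A has Jordan form J = [[-3, 1, 0], [0, -3, 0], [0, 0, -3]] with A = PJP^{-1}, so e^{tA} = P e^{tJ} P^{-1}.

For a Jordan block J_k(λ), e^{tJ_k(λ)} = e^{λt} · (I + tN + t^2 N^2/2! + ... + t^{k-1} N^{k-1}/(k-1)!) where N is the nilpotent superdiagonal part.

Assembling the blocks and conjugating back gives the entries of e^{tA} as shown above.

e^{tA} = [[e^{-3*t}, 0, 0], [t*e^{-3*t}, e^{-3*t}, 0], [t*e^{-3*t}, 0, e^{-3*t}]]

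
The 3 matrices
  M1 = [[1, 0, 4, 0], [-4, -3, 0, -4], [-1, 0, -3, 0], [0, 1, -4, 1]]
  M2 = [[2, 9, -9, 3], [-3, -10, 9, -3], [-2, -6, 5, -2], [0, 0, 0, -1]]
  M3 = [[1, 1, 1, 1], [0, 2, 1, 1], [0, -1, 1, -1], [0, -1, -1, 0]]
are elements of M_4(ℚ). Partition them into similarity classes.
3 classes: {M1}, {M2}, {M3}

Characteristic polynomials: χ_{M1} = (x + 1)^4, χ_{M2} = (x + 1)^4, χ_{M3} = (x - 1)^4.

{M1}: invariant factors (x + 1)^2, (x + 1)^2.

{M2}: invariant factors x + 1, x + 1, (x + 1)^2.

{M3}: invariant factors x - 1, (x - 1)^3.

Matrices are similar if and only if their invariant-factor lists agree; the partition into similarity classes is {M1}, {M2}, {M3}.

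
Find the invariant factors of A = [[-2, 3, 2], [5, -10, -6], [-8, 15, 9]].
The Jordan structure of A has elementary divisors (x + 1)^3. Arranging the block sizes at each eigenvalue in decreasing order and taking row products gives the invariant factors.

Invariant factors (smallest first, each dividing the next): (x + 1)^3.

Check: the last factor (x + 1)^3 is the minimal polynomial, and the product (x + 1)^3 is the characteristic polynomial.

(x + 1)^3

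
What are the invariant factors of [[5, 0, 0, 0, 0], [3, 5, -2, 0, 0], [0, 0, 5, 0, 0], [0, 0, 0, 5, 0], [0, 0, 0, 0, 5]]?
x - 5, x - 5, x - 5, (x - 5)^2

The Jordan structure of A has elementary divisors (x - 5)^2, (x - 5), (x - 5), (x - 5). Arranging the block sizes at each eigenvalue in decreasing order and taking row products gives the invariant factors.

Invariant factors (smallest first, each dividing the next): x - 5, x - 5, x - 5, (x - 5)^2.

Check: the last factor (x - 5)^2 is the minimal polynomial, and the product (x - 5)^5 is the characteristic polynomial.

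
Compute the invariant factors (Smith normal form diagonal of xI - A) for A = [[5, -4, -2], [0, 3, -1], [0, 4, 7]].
The Jordan structure of A has elementary divisors (x - 5)^2, (x - 5). Arranging the block sizes at each eigenvalue in decreasing order and taking row products gives the invariant factors.

Invariant factors (smallest first, each dividing the next): x - 5, (x - 5)^2.

Check: the last factor (x - 5)^2 is the minimal polynomial, and the product (x - 5)^3 is the characteristic polynomial.

x - 5, (x - 5)^2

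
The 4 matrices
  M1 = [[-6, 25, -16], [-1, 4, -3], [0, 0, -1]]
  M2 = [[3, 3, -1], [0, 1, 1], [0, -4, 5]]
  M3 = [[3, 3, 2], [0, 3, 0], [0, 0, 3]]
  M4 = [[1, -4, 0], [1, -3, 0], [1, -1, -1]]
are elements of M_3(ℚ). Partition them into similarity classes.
3 classes: {M1, M4}, {M2}, {M3}

Characteristic polynomials: χ_{M1} = (x + 1)^3, χ_{M2} = (x - 3)^3, χ_{M3} = (x - 3)^3, χ_{M4} = (x + 1)^3.

{M1, M4}: invariant factors (x + 1)^3.

{M2}: invariant factors (x - 3)^3.

{M3}: invariant factors x - 3, (x - 3)^2.

Matrices are similar if and only if their invariant-factor lists agree; the partition into similarity classes is {M1, M4}, {M2}, {M3}.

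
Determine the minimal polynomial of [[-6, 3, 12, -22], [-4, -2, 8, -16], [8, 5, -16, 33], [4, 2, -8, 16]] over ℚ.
m_A(x) = x^2(x + 4)^2

The characteristic polynomial factors as x^2(x + 4)^2. The minimal polynomial is ∏(x - λ)^{k_λ} where k_λ is the size of the largest Jordan block at λ.

For λ = -4: rank(A + 4I) = 3, and the largest Jordan block has size 2 (the smallest k with rank((A + 4I)^k) = rank((A + 4I)^(k+1))).
For λ = 0: rank(A) = 3, and the largest Jordan block has size 2 (the smallest k with rank(A^k) = rank(A^(k+1))).

So m_A(x) = x^2(x + 4)^2.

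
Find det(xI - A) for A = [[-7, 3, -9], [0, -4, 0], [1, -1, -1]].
χ_A(x) = (x + 4)^3

xI - A = [[x + 7, -3, 9], [0, x + 4, 0], [-1, 1, x + 1]].

Expanding det(xI - A) along the first row:
det(xI - A) = + (x + 7)·det([[x + 4, 0], [1, x + 1]]) - (-3)·det([[0, 0], [-1, x + 1]]) + (9)·det([[0, x + 4], [-1, 1]]).

Evaluating gives χ_A(x) = x^3 + 12x^2 + 48x + 64 = (x + 4)^3.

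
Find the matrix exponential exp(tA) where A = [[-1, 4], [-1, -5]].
e^{tA} = [[(2*t + 1)*e^{-3*t}, 4*t*e^{-3*t}], [-t*e^{-3*t}, (1 - 2*t)*e^{-3*t}]]

A has Jordan form J = [[-3, 1], [0, -3]] with A = PJP^{-1}, so e^{tA} = P e^{tJ} P^{-1}.

For a Jordan block J_k(λ), e^{tJ_k(λ)} = e^{λt} · (I + tN + t^2 N^2/2! + ... + t^{k-1} N^{k-1}/(k-1)!) where N is the nilpotent superdiagonal part.

Assembling the blocks and conjugating back gives the entries of e^{tA} as shown above.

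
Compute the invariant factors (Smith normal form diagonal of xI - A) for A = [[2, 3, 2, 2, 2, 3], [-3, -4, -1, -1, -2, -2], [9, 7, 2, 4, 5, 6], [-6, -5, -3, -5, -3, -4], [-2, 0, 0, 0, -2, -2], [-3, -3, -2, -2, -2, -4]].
(x + 2)^2, (x + 1)(x + 2)^3

The Jordan structure of A has elementary divisors (x + 2)^3, (x + 2)^2, (x + 1). Arranging the block sizes at each eigenvalue in decreasing order and taking row products gives the invariant factors.

Invariant factors (smallest first, each dividing the next): (x + 2)^2, (x + 1)(x + 2)^3.

Check: the last factor (x + 1)(x + 2)^3 is the minimal polynomial, and the product (x + 1)(x + 2)^5 is the characteristic polynomial.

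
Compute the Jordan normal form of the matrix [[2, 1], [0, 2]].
The characteristic polynomial is det(xI - A) = (x - 2)^2, so the eigenvalues are 2 (algebraic multiplicity 2).

For λ = 2: rank(A - 2I) = 1, rank((A - 2I)^2) = 0. The eigenspace has dimension 2 - 1 = 1, so there is 1 Jordan block; the rank sequence gives block sizes [2].

Assembling the blocks gives the Jordan form J above.

J = [[2, 1], [0, 2]]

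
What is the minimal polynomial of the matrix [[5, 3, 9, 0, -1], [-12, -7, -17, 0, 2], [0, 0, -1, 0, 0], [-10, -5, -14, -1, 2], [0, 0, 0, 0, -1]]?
m_A(x) = (x + 1)^3

The characteristic polynomial factors as (x + 1)^5. The minimal polynomial is ∏(x - λ)^{k_λ} where k_λ is the size of the largest Jordan block at λ.

For λ = -1: rank(A + I) = 3, and the largest Jordan block has size 3 (the smallest k with rank((A + I)^k) = rank((A + I)^(k+1))).

So m_A(x) = (x + 1)^3.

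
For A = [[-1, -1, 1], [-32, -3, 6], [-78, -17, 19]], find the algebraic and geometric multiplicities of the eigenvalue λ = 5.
algebraic multiplicity 3, geometric multiplicity 1

The characteristic polynomial is (x - 5)^3, so the factor x - 5 appears with exponent 3: the algebraic multiplicity is 3.

rank(A - 5I) = 2, so the eigenspace has dimension 3 - 2 = 1: the geometric multiplicity is 1.

Since 1 < 3, A is not diagonalizable.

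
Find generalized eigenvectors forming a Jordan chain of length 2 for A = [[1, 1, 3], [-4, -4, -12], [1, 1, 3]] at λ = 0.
v_1 = [[0, 1, 0]]^T, v_2 = [[1, -4, 1]]^T

We seek v_1 ∈ ker(A^2) \ ker(A), then set v_{i+1} = A v_i.

One such chain is v_1 = [[0, 1, 0]]^T, v_2 = [[1, -4, 1]]^T. Check: A v_2 = [[0, 0, 0]]^T = 0.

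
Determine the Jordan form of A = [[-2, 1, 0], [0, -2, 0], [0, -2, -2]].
The characteristic polynomial is det(xI - A) = (x + 2)^3, so the eigenvalues are -2 (algebraic multiplicity 3).

For λ = -2: rank(A + 2I) = 1, rank((A + 2I)^2) = 0. The eigenspace has dimension 3 - 1 = 2, so there are 2 Jordan blocks; the rank sequence gives block sizes [2, 1].

Assembling the blocks gives the Jordan form J above.

J = [[-2, 1, 0], [0, -2, 0], [0, 0, -2]]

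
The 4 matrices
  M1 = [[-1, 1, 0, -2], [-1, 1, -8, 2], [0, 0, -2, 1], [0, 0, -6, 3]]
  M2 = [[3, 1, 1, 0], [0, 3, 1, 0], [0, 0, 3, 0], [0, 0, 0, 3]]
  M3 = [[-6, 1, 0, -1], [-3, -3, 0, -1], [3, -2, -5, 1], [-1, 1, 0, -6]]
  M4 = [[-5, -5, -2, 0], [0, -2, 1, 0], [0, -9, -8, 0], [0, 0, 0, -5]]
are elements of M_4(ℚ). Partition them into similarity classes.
Characteristic polynomials: χ_{M1} = x^3(x - 1), χ_{M2} = (x - 3)^4, χ_{M3} = (x + 5)^4, χ_{M4} = (x + 5)^4.

{M1}: invariant factors x, x^2(x - 1).

{M2}: invariant factors x - 3, (x - 3)^3.

{M3, M4}: invariant factors x + 5, (x + 5)^3.

Matrices are similar if and only if their invariant-factor lists agree; the partition into similarity classes is {M1}, {M2}, {M3, M4}.

3 classes: {M1}, {M2}, {M3, M4}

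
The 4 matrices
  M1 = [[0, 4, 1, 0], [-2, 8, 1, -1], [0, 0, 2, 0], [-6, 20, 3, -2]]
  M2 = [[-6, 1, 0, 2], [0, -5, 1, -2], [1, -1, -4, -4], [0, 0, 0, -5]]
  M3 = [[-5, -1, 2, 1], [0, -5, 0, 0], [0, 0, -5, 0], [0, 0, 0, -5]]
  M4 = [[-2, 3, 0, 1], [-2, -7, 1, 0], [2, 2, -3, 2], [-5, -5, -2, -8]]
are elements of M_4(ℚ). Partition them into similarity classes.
Characteristic polynomials: χ_{M1} = (x - 2)^4, χ_{M2} = (x + 5)^4, χ_{M3} = (x + 5)^4, χ_{M4} = (x + 5)^4.

{M1}: invariant factors x - 2, (x - 2)^3.

{M2, M4}: invariant factors x + 5, (x + 5)^3.

{M3}: invariant factors x + 5, x + 5, (x + 5)^2.

Matrices are similar if and only if their invariant-factor lists agree; the partition into similarity classes is {M1}, {M2, M4}, {M3}.

3 classes: {M1}, {M2, M4}, {M3}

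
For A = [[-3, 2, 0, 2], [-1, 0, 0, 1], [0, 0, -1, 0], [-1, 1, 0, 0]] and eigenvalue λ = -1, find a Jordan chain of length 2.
v_1 = [[1, 2, 0, 0]]^T, v_2 = [[2, 1, 0, 1]]^T

We seek v_1 ∈ ker((A + I)^2) \ ker(A + I), then set v_{i+1} = (A + I) v_i.

One such chain is v_1 = [[1, 2, 0, 0]]^T, v_2 = [[2, 1, 0, 1]]^T. Check: (A + I) v_2 = [[0, 0, 0, 0]]^T = 0.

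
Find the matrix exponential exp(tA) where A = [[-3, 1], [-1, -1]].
e^{tA} = [[(1 - t)*e^{-2*t}, t*e^{-2*t}], [-t*e^{-2*t}, (t + 1)*e^{-2*t}]]

A has Jordan form J = [[-2, 1], [0, -2]] with A = PJP^{-1}, so e^{tA} = P e^{tJ} P^{-1}.

For a Jordan block J_k(λ), e^{tJ_k(λ)} = e^{λt} · (I + tN + t^2 N^2/2! + ... + t^{k-1} N^{k-1}/(k-1)!) where N is the nilpotent superdiagonal part.

Assembling the blocks and conjugating back gives the entries of e^{tA} as shown above.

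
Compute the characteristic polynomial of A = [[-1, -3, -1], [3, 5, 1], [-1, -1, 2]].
xI - A = [[x + 1, 3, 1], [-3, x - 5, -1], [1, 1, x - 2]].

Expanding det(xI - A) along the first row:
det(xI - A) = + (x + 1)·det([[x - 5, -1], [1, x - 2]]) - (3)·det([[-3, -1], [1, x - 2]]) + (1)·det([[-3, x - 5], [1, 1]]).

Evaluating gives χ_A(x) = x^3 - 6x^2 + 12x - 8 = (x - 2)^3.

χ_A(x) = (x - 2)^3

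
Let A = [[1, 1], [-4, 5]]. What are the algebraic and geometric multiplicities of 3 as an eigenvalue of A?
algebraic multiplicity 2, geometric multiplicity 1

The characteristic polynomial is (x - 3)^2, so the factor x - 3 appears with exponent 2: the algebraic multiplicity is 2.

rank(A - 3I) = 1, so the eigenspace has dimension 2 - 1 = 1: the geometric multiplicity is 1.

Since 1 < 2, A is not diagonalizable.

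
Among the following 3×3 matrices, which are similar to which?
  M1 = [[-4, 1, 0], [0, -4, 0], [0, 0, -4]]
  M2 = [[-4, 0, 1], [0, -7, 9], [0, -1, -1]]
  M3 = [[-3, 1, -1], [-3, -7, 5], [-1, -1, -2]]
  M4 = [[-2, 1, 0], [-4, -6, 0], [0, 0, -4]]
Characteristic polynomials: χ_{M1} = (x + 4)^3, χ_{M2} = (x + 4)^3, χ_{M3} = (x + 4)^3, χ_{M4} = (x + 4)^3.

{M1, M4}: invariant factors x + 4, (x + 4)^2.

{M2, M3}: invariant factors (x + 4)^3.

Matrices are similar if and only if their invariant-factor lists agree; the partition into similarity classes is {M1, M4}, {M2, M3}.

2 classes: {M1, M4}, {M2, M3}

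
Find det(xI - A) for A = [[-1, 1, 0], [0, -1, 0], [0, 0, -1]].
xI - A = [[x + 1, -1, 0], [0, x + 1, 0], [0, 0, x + 1]].

Expanding det(xI - A) along the first row:
det(xI - A) = + (x + 1)·det([[x + 1, 0], [0, x + 1]]) - (-1)·det([[0, 0], [0, x + 1]]) + (0)·det([[0, x + 1], [0, 0]]).

Evaluating gives χ_A(x) = x^3 + 3x^2 + 3x + 1 = (x + 1)^3.

χ_A(x) = (x + 1)^3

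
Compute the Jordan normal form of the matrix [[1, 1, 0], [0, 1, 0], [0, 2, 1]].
J = [[1, 1, 0], [0, 1, 0], [0, 0, 1]]

The characteristic polynomial is det(xI - A) = (x - 1)^3, so the eigenvalues are 1 (algebraic multiplicity 3).

For λ = 1: rank(A - I) = 1, rank((A - I)^2) = 0. The eigenspace has dimension 3 - 1 = 2, so there are 2 Jordan blocks; the rank sequence gives block sizes [2, 1].

Assembling the blocks gives the Jordan form J above.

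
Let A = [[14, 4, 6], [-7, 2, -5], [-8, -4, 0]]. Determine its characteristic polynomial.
xI - A = [[x - 14, -4, -6], [7, x - 2, 5], [8, 4, x]].

Expanding det(xI - A) along the first row:
det(xI - A) = + (x - 14)·det([[x - 2, 5], [4, x]]) - (-4)·det([[7, 5], [8, x]]) + (-6)·det([[7, x - 2], [8, 4]]).

Evaluating gives χ_A(x) = x^3 - 16x^2 + 84x - 144 = (x - 6)^2(x - 4).

χ_A(x) = (x - 6)^2(x - 4)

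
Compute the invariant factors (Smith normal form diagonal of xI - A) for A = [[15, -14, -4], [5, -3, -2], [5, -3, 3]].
The Jordan structure of A has elementary divisors (x - 5)^3. Arranging the block sizes at each eigenvalue in decreasing order and taking row products gives the invariant factors.

Invariant factors (smallest first, each dividing the next): (x - 5)^3.

Check: the last factor (x - 5)^3 is the minimal polynomial, and the product (x - 5)^3 is the characteristic polynomial.

(x - 5)^3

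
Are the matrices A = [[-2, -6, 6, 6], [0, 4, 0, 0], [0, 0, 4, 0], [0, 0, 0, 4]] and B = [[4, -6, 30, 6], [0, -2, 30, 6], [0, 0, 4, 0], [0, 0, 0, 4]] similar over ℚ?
Yes.

Two matrices over a field are similar if and only if they have the same invariant factors.

Both A and B have characteristic polynomial (x - 4)^3(x + 2) and minimal polynomial (x - 4)(x + 2). Computing further, both have invariant factors x - 4, x - 4, (x - 4)(x + 2). Hence A and B are similar.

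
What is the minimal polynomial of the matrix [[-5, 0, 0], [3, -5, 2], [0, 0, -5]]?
m_A(x) = (x + 5)^2

The characteristic polynomial factors as (x + 5)^3. The minimal polynomial is ∏(x - λ)^{k_λ} where k_λ is the size of the largest Jordan block at λ.

For λ = -5: rank(A + 5I) = 1, and the largest Jordan block has size 2 (the smallest k with rank((A + 5I)^k) = rank((A + 5I)^(k+1))).

So m_A(x) = (x + 5)^2.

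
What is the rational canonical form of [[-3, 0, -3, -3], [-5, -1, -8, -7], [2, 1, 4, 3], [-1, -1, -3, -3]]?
R = [[0, 0, 0, -3], [1, 0, 0, -1], [0, 1, 0, 0], [0, 0, 1, -3]]

The invariant factors of A (the non-unit diagonal entries of the Smith normal form of xI - A over ℚ[x]) are (x + 1)(x + 3)(x^2 - x + 1), each dividing the next. The characteristic polynomial is their product, (x + 1)(x + 3)(x^2 - x + 1).

The rational canonical form is the block-diagonal matrix of companion matrices C(f_i):
R = [[0, 0, 0, -3], [1, 0, 0, -1], [0, 1, 0, 0], [0, 0, 1, -3]].

Note the characteristic polynomial does not split into linear factors over ℚ, so A has no Jordan form over ℚ; the rational canonical form exists over any field.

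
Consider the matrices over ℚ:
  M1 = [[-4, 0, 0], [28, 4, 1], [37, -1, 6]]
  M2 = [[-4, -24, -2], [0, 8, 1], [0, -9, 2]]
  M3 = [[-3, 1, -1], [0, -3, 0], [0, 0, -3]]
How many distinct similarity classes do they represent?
2 classes: {M1, M2}, {M3}

Characteristic polynomials: χ_{M1} = (x - 5)^2(x + 4), χ_{M2} = (x - 5)^2(x + 4), χ_{M3} = (x + 3)^3.

{M1, M2}: invariant factors (x - 5)^2(x + 4).

{M3}: invariant factors x + 3, (x + 3)^2.

Matrices are similar if and only if their invariant-factor lists agree; the partition into similarity classes is {M1, M2}, {M3}.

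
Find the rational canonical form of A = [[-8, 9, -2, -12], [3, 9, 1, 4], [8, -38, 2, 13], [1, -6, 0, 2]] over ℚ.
R = [[0, 0, 0, 15], [1, 0, 0, -8], [0, 1, 0, 1], [0, 0, 1, 5]]

The invariant factors of A (the non-unit diagonal entries of the Smith normal form of xI - A over ℚ[x]) are (x - 5)(x^3 - x + 3), each dividing the next. The characteristic polynomial is their product, (x - 5)(x^3 - x + 3).

The rational canonical form is the block-diagonal matrix of companion matrices C(f_i):
R = [[0, 0, 0, 15], [1, 0, 0, -8], [0, 1, 0, 1], [0, 0, 1, 5]].

Note the characteristic polynomial does not split into linear factors over ℚ, so A has no Jordan form over ℚ; the rational canonical form exists over any field.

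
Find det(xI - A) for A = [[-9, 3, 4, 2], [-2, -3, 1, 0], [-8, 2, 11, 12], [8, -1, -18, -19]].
xI - A = [[x + 9, -3, -4, -2], [2, x + 3, -1, 0], [8, -2, x - 11, -12], [-8, 1, 18, x + 19]].

Expanding det(xI - A) along the first row:
det(xI - A) = + (x + 9)·det([[x + 3, -1, 0], [-2, x - 11, -12], [1, 18, x + 19]]) - (-3)·det([[2, -1, 0], [8, x - 11, -12], [-8, 18, x + 19]]) + (-4)·det([[2, x + 3, 0], [8, -2, -12], [-8, 1, x + 19]]) - (-2)·det([[2, x + 3, -1], [8, -2, x - 11], [-8, 1, 18]]).

Evaluating gives χ_A(x) = x^4 + 20x^3 + 150x^2 + 500x + 625 = (x + 5)^4.

χ_A(x) = (x + 5)^4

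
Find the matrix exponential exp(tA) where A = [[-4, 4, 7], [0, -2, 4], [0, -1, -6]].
e^{tA} = [[e^{-4*t}, t*(t + 8)*e^{-4*t}/2, t*(t + 7)*e^{-4*t}], [0, (2*t + 1)*e^{-4*t}, 4*t*e^{-4*t}], [0, -t*e^{-4*t}, (1 - 2*t)*e^{-4*t}]]

A has Jordan form J = [[-4, 1, 0], [0, -4, 1], [0, 0, -4]] with A = PJP^{-1}, so e^{tA} = P e^{tJ} P^{-1}.

For a Jordan block J_k(λ), e^{tJ_k(λ)} = e^{λt} · (I + tN + t^2 N^2/2! + ... + t^{k-1} N^{k-1}/(k-1)!) where N is the nilpotent superdiagonal part.

Assembling the blocks and conjugating back gives the entries of e^{tA} as shown above.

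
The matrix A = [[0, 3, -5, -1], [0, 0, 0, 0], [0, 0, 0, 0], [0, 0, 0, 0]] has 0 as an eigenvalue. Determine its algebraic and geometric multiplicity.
The characteristic polynomial is x^4, so the factor x appears with exponent 4: the algebraic multiplicity is 4.

rank(A) = 1, so the eigenspace has dimension 4 - 1 = 3: the geometric multiplicity is 3.

Since 3 < 4, A is not diagonalizable.

algebraic multiplicity 4, geometric multiplicity 3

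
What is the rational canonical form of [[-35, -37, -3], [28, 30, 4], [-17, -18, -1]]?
The invariant factors of A (the non-unit diagonal entries of the Smith normal form of xI - A over ℚ[x]) are (x + 2)^3, each dividing the next. The characteristic polynomial is their product, (x + 2)^3.

The rational canonical form is the block-diagonal matrix of companion matrices C(f_i):
R = [[0, 0, -8], [1, 0, -12], [0, 1, -6]].

R = [[0, 0, -8], [1, 0, -12], [0, 1, -6]]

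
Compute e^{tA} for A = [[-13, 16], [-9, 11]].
A has Jordan form J = [[-1, 1], [0, -1]] with A = PJP^{-1}, so e^{tA} = P e^{tJ} P^{-1}.

For a Jordan block J_k(λ), e^{tJ_k(λ)} = e^{λt} · (I + tN + t^2 N^2/2! + ... + t^{k-1} N^{k-1}/(k-1)!) where N is the nilpotent superdiagonal part.

Assembling the blocks and conjugating back gives the entries of e^{tA} as shown above.

e^{tA} = [[(1 - 12*t)*e^{-t}, 16*t*e^{-t}], [-9*t*e^{-t}, (12*t + 1)*e^{-t}]]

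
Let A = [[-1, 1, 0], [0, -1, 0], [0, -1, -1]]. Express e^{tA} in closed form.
e^{tA} = [[e^{-t}, t*e^{-t}, 0], [0, e^{-t}, 0], [0, -t*e^{-t}, e^{-t}]]

A has Jordan form J = [[-1, 1, 0], [0, -1, 0], [0, 0, -1]] with A = PJP^{-1}, so e^{tA} = P e^{tJ} P^{-1}.

For a Jordan block J_k(λ), e^{tJ_k(λ)} = e^{λt} · (I + tN + t^2 N^2/2! + ... + t^{k-1} N^{k-1}/(k-1)!) where N is the nilpotent superdiagonal part.

Assembling the blocks and conjugating back gives the entries of e^{tA} as shown above.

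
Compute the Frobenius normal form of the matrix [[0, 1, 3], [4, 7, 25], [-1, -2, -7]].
The invariant factors of A (the non-unit diagonal entries of the Smith normal form of xI - A over ℚ[x]) are x^3, each dividing the next. The characteristic polynomial is their product, x^3.

The rational canonical form is the block-diagonal matrix of companion matrices C(f_i):
R = [[0, 0, 0], [1, 0, 0], [0, 1, 0]].

R = [[0, 0, 0], [1, 0, 0], [0, 1, 0]]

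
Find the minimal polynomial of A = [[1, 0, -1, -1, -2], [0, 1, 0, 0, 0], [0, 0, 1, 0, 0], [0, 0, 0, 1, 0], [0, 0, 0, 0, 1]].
m_A(x) = (x - 1)^2

The characteristic polynomial factors as (x - 1)^5. The minimal polynomial is ∏(x - λ)^{k_λ} where k_λ is the size of the largest Jordan block at λ.

For λ = 1: rank(A - I) = 1, and the largest Jordan block has size 2 (the smallest k with rank((A - I)^k) = rank((A - I)^(k+1))).

So m_A(x) = (x - 1)^2.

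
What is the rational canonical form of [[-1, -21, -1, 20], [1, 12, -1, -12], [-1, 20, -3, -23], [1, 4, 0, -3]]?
The invariant factors of A (the non-unit diagonal entries of the Smith normal form of xI - A over ℚ[x]) are (x - 5)(x^3 - x + 5), each dividing the next. The characteristic polynomial is their product, (x - 5)(x^3 - x + 5).

The rational canonical form is the block-diagonal matrix of companion matrices C(f_i):
R = [[0, 0, 0, 25], [1, 0, 0, -10], [0, 1, 0, 1], [0, 0, 1, 5]].

Note the characteristic polynomial does not split into linear factors over ℚ, so A has no Jordan form over ℚ; the rational canonical form exists over any field.

R = [[0, 0, 0, 25], [1, 0, 0, -10], [0, 1, 0, 1], [0, 0, 1, 5]]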